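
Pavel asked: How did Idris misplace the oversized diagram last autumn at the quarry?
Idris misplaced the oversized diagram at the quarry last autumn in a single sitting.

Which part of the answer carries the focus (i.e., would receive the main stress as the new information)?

The wh-word "how" asks about the manner.
In the answer, "Idris", "the oversized diagram", "last autumn" and "at the quarry" are given — repeated from the question.
The constituent filling the manner gap is "in a single sitting"; that is the focus and would carry nuclear stress.

in a single sitting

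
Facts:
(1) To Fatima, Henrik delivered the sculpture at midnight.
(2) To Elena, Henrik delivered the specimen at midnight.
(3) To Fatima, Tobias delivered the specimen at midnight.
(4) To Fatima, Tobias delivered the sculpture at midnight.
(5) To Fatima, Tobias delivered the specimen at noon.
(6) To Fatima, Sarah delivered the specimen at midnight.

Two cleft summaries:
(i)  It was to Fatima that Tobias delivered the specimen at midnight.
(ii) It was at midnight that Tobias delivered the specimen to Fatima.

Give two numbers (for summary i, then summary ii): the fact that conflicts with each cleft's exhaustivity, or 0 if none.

0, 5

(i): focus "Fatima". No fact shares same agent, thing, setting (Tobias / the specimen / at midnight) with a different recipient. 0.
(ii): focus "at midnight". Looking for same agent, thing, recipient (Tobias / the specimen / Fatima) with some other setting — fact (5) has at noon there. Refuted.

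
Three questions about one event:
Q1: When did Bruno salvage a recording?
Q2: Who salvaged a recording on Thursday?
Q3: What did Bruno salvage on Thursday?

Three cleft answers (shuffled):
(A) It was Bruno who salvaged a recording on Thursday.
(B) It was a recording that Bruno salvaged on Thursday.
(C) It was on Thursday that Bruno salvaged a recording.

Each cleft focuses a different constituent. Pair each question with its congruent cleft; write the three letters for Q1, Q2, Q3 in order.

Q1 asks about the time; cleft (C) focuses "on Thursday", which is the time — so Q1 → C.
Q2 asks about the subject (agent); cleft (A) focuses "Bruno", which is the subject (agent) — so Q2 → A.
Q3 asks about the direct object; cleft (B) focuses "a recording", which is the direct object — so Q3 → B.
Mapping: Q1→C, Q2→A, Q3→B.

CAB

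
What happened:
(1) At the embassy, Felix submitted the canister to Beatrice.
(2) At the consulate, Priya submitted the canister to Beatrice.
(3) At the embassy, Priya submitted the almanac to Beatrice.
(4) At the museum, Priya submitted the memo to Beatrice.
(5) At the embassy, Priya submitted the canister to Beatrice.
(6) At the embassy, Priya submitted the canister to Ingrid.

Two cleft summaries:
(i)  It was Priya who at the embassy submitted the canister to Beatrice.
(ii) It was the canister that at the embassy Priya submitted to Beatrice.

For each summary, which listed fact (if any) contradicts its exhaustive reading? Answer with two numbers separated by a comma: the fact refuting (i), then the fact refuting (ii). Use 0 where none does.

1, 3

(i): focus "Priya". Looking for the canister as thing and Beatrice as recipient and at the embassy as setting with some other agent — fact (1) has Felix there. Refuted.
(ii): focus "the canister". Looking for Priya as agent and Beatrice as recipient and at the embassy as setting with some other thing — fact (3) has the almanac there. Refuted.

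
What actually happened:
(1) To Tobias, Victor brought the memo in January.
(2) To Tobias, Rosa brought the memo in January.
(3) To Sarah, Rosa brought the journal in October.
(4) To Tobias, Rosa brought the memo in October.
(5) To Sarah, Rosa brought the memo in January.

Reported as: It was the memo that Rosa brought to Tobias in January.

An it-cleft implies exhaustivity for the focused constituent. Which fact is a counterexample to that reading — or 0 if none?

The cleft puts "the memo" in focus and presupposes the open proposition with same agent, recipient, setting (Rosa / Tobias / in January).
Exhaustivity: the memo is the only thing satisfying that background.
Every other fact differs from the presupposition on some backgrounded slot, so none challenges the exhaustivity.

0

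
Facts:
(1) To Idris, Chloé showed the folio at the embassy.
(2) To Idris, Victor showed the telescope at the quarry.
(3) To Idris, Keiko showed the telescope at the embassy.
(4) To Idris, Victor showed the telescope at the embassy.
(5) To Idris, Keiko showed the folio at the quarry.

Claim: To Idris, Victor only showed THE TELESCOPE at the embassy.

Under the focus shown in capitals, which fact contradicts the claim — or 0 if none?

0

The capitals mark "the telescope" as focus. So "only" rules out other things, with the rest (agent = Victor, recipient = Idris, setting = at the embassy) as background.
Every other fact changes something in the background, not just the thing. Nothing refutes the claim.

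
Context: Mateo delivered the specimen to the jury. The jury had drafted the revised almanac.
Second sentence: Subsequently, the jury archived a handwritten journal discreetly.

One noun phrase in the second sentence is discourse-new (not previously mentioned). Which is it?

a handwritten journal

"the jury" in the second sentence is given — already mentioned in the context.
"a handwritten journal" has no antecedent in the context; it is discourse-new (the indefinite article also signals a new referent).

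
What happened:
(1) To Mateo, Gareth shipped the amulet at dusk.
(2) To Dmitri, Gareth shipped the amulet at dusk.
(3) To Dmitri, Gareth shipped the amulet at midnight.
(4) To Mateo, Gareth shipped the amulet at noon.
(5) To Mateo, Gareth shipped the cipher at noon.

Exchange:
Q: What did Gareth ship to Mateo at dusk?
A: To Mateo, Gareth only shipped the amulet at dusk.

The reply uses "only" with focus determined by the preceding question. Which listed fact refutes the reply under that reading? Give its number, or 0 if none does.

Answering "What did ...?" puts focus on the thing — here, "the amulet".
So "only" ranges over things; the rest (agent = Gareth, recipient = Mateo, setting = at dusk) is presupposed.
No listed fact shares that background with another thing. Nothing contradicts the reply.
(Fact (4) would refute a reading with focus on the setting — but that is not what the question asks.)

0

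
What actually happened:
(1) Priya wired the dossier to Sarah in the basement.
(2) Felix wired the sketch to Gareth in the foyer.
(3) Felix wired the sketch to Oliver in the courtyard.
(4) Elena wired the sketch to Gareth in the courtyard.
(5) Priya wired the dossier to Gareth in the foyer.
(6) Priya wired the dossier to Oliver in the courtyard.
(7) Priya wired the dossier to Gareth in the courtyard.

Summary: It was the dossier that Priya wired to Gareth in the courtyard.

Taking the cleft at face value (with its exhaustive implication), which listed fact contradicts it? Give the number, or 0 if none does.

The cleft puts "the dossier" in focus and presupposes the open proposition with same agent, recipient, setting (Priya / Gareth / in the courtyard).
Exhaustivity: the dossier is the only thing satisfying that background.
No listed fact matches the background with a different thing. Exhaustivity holds.

0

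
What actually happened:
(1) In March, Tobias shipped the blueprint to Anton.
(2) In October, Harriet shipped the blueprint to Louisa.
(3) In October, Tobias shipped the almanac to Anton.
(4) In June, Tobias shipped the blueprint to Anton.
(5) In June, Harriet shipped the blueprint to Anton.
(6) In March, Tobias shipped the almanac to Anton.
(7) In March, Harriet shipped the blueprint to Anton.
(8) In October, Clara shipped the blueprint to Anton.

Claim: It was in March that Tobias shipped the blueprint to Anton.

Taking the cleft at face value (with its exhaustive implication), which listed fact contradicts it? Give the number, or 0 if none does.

4

Focus of the cleft: "in March" (the setting). Presupposed background: agent = Tobias, thing = the blueprint, recipient = Anton.
The exhaustive reading says no other setting fits that background.
Fact (4) shares the background but with setting = in June; exhaustivity is violated.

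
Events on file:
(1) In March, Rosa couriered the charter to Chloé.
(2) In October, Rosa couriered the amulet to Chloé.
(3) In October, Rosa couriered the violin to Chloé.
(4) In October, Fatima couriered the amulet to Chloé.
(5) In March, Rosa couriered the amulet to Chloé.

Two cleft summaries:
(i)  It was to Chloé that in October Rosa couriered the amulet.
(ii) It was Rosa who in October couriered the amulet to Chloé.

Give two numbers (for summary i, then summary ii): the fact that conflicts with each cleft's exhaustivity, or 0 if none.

0, 4

Summary (i) focuses "Chloé" (the recipient); background agent = Rosa, thing = the amulet, setting = in October. No fact matches that background with a different recipient, so 0.
Summary (ii) focuses "Rosa" (the agent); background thing = the amulet, recipient = Chloé, setting = in October. Fact (4) matches that background with agent = Fatima — refutes (ii).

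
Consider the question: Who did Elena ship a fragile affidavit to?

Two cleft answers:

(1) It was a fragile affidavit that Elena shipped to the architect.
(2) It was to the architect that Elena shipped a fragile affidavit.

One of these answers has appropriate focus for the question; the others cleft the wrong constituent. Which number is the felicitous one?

2

The question word "who" targets the recipient.
Option (1) clefts "a fragile affidavit" — the direct object, not what was asked.
Option (2) clefts "to the architect" — that matches what the question asks about.
So the congruent reply is (2).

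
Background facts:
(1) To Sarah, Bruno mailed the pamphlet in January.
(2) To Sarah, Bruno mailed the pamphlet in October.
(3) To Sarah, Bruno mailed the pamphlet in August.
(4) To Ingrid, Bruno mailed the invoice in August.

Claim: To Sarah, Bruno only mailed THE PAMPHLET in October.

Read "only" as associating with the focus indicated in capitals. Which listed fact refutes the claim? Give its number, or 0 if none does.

0

Focus (in capitals) is "the pamphlet" — the thing. "Only" excludes alternative things while holding fixed Bruno as agent and Sarah as recipient and in October as setting.
Every other fact changes something in the background, not just the thing. Nothing refutes the claim.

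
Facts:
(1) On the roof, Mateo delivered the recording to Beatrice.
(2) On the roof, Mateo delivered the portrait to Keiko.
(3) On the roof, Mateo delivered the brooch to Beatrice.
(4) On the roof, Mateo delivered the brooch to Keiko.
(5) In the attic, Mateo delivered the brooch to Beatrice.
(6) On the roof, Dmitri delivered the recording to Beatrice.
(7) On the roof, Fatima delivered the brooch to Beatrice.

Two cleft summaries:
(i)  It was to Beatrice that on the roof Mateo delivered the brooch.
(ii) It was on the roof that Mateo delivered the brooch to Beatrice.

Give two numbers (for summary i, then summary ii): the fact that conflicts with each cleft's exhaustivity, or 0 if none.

(i): focus "Beatrice". Looking for same agent, thing, setting (Mateo / the brooch / on the roof) with some other recipient — fact (4) has Keiko there. Refuted.
(ii): focus "on the roof". Looking for same agent, thing, recipient (Mateo / the brooch / Beatrice) with some other setting — fact (5) has in the attic there. Refuted.

4, 5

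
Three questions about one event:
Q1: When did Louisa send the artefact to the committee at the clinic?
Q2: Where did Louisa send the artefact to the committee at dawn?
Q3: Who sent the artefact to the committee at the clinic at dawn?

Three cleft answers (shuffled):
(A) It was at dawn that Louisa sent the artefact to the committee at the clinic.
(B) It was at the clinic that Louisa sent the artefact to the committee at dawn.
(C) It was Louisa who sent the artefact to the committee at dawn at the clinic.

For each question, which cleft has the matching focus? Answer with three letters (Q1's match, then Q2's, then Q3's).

Q1 asks about the time; cleft (A) focuses "at dawn", which is the time — so Q1 → A.
Q2 asks about the location; cleft (B) focuses "at the clinic", which is the location — so Q2 → B.
Q3 asks about the subject (agent); cleft (C) focuses "Louisa", which is the subject (agent) — so Q3 → C.
Mapping: Q1→A, Q2→B, Q3→C.

ABC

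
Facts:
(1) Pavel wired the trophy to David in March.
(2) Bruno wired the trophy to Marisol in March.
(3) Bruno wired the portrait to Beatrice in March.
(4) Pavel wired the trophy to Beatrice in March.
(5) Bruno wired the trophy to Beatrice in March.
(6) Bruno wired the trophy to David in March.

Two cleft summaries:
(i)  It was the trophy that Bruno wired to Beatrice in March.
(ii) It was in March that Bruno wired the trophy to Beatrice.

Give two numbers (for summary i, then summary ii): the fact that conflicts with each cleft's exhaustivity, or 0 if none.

(i): focus "the trophy". Looking for agent = Bruno, recipient = Beatrice, setting = in March with some other thing — fact (3) has the portrait there. Refuted.
(ii): focus "in March". No fact shares agent = Bruno, thing = the trophy, recipient = Beatrice with a different setting. 0.

3, 0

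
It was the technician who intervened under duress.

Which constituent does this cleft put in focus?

the technician

In an it-cleft "It was X that/who ...", the clefted constituent X is the focus; the that/who-clause expresses the presupposed open proposition.
Here the focus is "the technician". The backgrounded (presupposed) material includes "under duress".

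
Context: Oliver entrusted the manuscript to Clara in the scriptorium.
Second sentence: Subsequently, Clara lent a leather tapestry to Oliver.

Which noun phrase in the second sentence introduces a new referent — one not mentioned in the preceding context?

a leather tapestry

"Clara" and "Oliver" in the second sentence are given — already mentioned in the context.
"a leather tapestry" has no antecedent in the context; it is discourse-new (the indefinite article also signals a new referent).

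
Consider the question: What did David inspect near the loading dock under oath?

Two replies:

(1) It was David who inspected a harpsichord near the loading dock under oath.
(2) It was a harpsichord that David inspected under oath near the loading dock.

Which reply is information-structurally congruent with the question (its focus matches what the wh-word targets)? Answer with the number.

The question word "what" targets the direct object.
Option (1) clefts "David" — the subject (agent), not what was asked.
Option (2) clefts "a harpsichord" — that matches what the question asks about.
So the congruent reply is (2).

2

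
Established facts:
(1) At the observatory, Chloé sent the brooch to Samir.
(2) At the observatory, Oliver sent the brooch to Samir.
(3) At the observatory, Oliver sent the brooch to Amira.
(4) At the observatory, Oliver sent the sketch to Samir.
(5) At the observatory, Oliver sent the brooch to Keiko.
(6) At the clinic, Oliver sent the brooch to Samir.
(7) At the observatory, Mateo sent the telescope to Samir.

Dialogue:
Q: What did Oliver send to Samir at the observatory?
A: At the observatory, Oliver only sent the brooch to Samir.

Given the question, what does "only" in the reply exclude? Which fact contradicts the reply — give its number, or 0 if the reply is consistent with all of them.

Answering "What did ...?" puts focus on the thing — here, "the brooch".
"Only" then excludes alternative things while the background — Oliver as agent and Samir as recipient and at the observatory as setting — is held fixed.
Fact (4) shares the background with a different thing (the sketch) — counterexample.
(Fact (3) would refute a reading with focus on the recipient — but that is not what the question asks.)

4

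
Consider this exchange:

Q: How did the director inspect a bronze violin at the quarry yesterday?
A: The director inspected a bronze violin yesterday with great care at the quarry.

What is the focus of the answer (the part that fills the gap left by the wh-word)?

with great care

The wh-word "how" asks about the manner.
In the answer, "the director", "a bronze violin", "yesterday" and "at the quarry" are given — repeated from the question.
The constituent filling the manner gap is "with great care"; that is the focus and would carry nuclear stress.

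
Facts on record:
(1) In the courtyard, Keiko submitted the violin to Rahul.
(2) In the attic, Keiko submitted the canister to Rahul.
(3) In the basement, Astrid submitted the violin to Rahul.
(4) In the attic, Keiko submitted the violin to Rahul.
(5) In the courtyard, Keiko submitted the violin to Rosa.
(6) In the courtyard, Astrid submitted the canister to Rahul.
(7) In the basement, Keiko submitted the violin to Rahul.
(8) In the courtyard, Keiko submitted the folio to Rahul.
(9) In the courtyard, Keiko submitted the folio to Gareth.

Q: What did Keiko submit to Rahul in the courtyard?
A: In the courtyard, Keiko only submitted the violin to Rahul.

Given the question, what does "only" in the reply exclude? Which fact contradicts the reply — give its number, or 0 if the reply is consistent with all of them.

8

Answering "What did ...?" puts focus on the thing — here, "the violin".
So "only" ranges over things; the rest (Keiko as agent and Rahul as recipient and in the courtyard as setting) is presupposed.
Fact (8) keeps Keiko as agent and Rahul as recipient and in the courtyard as setting but has thing = the folio; that refutes the reply.
(Fact (5) would refute a reading with focus on the recipient — but that is not what the question asks.)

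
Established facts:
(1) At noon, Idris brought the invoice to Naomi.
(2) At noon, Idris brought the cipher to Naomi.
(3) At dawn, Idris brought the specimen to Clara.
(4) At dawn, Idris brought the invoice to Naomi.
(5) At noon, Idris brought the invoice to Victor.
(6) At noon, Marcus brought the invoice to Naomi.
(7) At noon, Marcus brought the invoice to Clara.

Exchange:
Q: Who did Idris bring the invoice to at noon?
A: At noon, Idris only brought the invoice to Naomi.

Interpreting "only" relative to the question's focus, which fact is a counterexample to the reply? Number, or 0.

Answering "Who did ... to ...?" puts focus on the recipient — here, "Naomi".
"Only" then excludes alternative recipients while the background — Idris as agent and the invoice as thing and at noon as setting — is held fixed.
Fact (5) shares the background with a different recipient (Victor) — counterexample.
(Fact (4) would refute a reading with focus on the setting — but that is not what the question asks.)

5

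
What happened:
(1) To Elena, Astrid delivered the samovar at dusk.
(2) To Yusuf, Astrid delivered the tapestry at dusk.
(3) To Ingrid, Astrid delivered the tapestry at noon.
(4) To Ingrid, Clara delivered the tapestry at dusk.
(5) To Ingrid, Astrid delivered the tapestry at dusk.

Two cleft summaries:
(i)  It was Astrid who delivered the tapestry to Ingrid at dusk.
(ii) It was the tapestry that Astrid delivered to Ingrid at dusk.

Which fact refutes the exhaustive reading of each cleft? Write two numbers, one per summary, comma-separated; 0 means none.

4, 0

(i): focus "Astrid". Looking for thing = the tapestry, recipient = Ingrid, setting = at dusk with some other agent — fact (4) has Clara there. Refuted.
(ii): focus "the tapestry". No fact shares agent = Astrid, recipient = Ingrid, setting = at dusk with a different thing. 0.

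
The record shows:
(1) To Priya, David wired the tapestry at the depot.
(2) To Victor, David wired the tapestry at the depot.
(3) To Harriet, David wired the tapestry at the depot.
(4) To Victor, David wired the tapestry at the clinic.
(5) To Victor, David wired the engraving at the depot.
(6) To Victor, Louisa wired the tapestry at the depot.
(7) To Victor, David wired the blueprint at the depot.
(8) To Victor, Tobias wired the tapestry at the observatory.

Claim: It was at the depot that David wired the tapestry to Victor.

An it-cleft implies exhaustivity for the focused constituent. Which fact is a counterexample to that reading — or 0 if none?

4

The cleft puts "at the depot" in focus and presupposes the open proposition with same agent, thing, recipient (David / the tapestry / Victor).
The exhaustive reading says no other setting fits that background.
But fact (4) also has same agent, thing, recipient (David / the tapestry / Victor), with setting = at the clinic — so the exhaustive reading fails.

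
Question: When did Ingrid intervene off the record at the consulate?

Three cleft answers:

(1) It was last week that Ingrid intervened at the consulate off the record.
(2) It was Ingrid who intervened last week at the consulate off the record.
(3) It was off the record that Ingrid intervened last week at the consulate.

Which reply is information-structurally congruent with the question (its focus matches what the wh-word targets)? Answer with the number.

1

The question word "when" targets the time.
Option (1) clefts "last week" — that matches what the question asks about.
Option (2) clefts "Ingrid" — the subject (agent), not what was asked.
Option (3) clefts "off the record" — the manner, not what was asked.
So the congruent reply is (1).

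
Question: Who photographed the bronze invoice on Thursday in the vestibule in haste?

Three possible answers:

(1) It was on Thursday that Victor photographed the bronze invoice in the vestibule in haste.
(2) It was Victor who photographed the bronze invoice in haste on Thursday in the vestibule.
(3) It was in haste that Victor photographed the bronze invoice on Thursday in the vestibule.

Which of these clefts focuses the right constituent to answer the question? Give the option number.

2

The question word "who" targets the subject (agent).
Option (1) clefts "on Thursday" — the time, not what was asked.
Option (2) clefts "Victor" — that matches what the question asks about.
Option (3) clefts "in haste" — the manner, not what was asked.
So the congruent reply is (2).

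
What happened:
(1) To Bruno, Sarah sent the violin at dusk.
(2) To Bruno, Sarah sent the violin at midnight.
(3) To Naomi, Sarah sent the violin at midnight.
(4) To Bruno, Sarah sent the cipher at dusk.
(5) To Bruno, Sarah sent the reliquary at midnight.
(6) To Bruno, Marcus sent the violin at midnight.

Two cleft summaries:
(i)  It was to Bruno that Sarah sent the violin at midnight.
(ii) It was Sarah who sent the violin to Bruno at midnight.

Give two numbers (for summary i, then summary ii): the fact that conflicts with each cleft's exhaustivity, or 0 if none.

3, 6

(i): focus "Bruno". Looking for same agent, thing, setting (Sarah / the violin / at midnight) with some other recipient — fact (3) has Naomi there. Refuted.
(ii): focus "Sarah". Looking for same thing, recipient, setting (the violin / Bruno / at midnight) with some other agent — fact (6) has Marcus there. Refuted.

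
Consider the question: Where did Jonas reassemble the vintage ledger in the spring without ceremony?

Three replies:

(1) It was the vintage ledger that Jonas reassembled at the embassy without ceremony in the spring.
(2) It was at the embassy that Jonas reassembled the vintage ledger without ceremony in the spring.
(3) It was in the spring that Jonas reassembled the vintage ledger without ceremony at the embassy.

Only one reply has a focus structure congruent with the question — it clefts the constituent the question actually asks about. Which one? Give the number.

2

The question word "where" targets the location.
Option (1) clefts "the vintage ledger" — the direct object, not what was asked.
Option (2) clefts "at the embassy" — that matches what the question asks about.
Option (3) clefts "in the spring" — the time, not what was asked.
So the congruent reply is (2).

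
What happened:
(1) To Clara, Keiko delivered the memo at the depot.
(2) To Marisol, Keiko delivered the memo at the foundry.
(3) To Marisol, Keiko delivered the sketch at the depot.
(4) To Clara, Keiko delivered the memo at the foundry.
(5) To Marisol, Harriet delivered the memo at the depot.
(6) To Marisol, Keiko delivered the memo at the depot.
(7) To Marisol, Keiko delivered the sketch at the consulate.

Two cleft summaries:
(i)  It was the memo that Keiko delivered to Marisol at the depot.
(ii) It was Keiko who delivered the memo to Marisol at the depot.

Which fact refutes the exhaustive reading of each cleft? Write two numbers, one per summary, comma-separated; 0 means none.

Summary (i) focuses "the memo" (the thing); background agent = Keiko, recipient = Marisol, setting = at the depot. Fact (3) matches that background with thing = the sketch — refutes (i).
Summary (ii) focuses "Keiko" (the agent); background thing = the memo, recipient = Marisol, setting = at the depot. Fact (5) matches that background with agent = Harriet — refutes (ii).

3, 5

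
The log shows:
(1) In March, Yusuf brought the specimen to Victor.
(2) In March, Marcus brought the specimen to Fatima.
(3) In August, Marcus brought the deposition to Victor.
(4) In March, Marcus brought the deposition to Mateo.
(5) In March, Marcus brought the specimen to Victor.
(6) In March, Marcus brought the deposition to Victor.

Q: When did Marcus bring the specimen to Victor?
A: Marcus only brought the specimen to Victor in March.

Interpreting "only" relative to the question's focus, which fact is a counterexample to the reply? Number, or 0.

Answering "When did ...?" puts focus on the setting — here, "in March".
"Only" then excludes alternative settings while the background — same agent, thing, recipient (Marcus / the specimen / Victor) — is held fixed.
No fact keeps same agent, thing, recipient (Marcus / the specimen / Victor) while changing the setting; every other fact differs on something backgrounded. The reply stands.
(Fact (2) would refute a reading with focus on the recipient — but that is not what the question asks.)

0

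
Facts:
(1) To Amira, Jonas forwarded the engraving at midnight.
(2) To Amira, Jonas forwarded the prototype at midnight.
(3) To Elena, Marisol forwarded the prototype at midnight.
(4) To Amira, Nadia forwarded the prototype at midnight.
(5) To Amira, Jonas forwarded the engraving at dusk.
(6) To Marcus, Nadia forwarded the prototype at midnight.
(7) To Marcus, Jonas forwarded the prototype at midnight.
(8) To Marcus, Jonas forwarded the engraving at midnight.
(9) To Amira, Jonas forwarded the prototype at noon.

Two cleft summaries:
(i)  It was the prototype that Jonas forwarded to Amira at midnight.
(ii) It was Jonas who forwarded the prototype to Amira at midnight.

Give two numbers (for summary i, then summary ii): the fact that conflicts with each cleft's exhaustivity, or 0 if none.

(i): focus "the prototype". Looking for agent = Jonas, recipient = Amira, setting = at midnight with some other thing — fact (1) has the engraving there. Refuted.
(ii): focus "Jonas". Looking for thing = the prototype, recipient = Amira, setting = at midnight with some other agent — fact (4) has Nadia there. Refuted.

1, 4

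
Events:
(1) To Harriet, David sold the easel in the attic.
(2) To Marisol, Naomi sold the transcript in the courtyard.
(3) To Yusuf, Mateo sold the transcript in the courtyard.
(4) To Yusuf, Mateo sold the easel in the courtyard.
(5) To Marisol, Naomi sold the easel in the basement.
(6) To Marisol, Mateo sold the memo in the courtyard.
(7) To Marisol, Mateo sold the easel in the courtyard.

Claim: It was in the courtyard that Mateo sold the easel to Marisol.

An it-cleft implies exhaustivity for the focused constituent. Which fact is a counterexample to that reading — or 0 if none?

Focus of the cleft: "in the courtyard" (the setting). Presupposed background: agent = Mateo, thing = the easel, recipient = Marisol.
Exhaustivity: in the courtyard is the only setting satisfying that background.
No listed fact matches the background with a different setting. Exhaustivity holds.

0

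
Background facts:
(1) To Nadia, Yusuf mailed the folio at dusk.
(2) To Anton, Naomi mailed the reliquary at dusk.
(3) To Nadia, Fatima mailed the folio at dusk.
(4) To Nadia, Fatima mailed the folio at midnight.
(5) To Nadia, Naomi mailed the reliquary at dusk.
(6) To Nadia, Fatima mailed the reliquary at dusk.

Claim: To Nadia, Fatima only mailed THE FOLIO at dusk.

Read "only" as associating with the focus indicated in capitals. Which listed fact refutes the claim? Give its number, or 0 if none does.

6

The capitals mark "the folio" as focus. So "only" rules out other things, with the rest (Fatima as agent and Nadia as recipient and at dusk as setting) as background.
Fact (6) shares the background but differs in thing (the reliquary) — a counterexample.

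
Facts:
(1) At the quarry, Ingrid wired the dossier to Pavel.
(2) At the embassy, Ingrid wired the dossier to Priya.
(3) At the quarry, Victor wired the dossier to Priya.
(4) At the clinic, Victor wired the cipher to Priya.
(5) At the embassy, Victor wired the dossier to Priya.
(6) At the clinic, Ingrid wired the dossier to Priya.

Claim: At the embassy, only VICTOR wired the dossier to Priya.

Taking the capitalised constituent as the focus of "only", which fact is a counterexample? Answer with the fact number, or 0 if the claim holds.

Focus (in capitals) is "Victor" — the agent. "Only" excludes alternative agents while holding fixed same thing, recipient, setting (the dossier / Priya / at the embassy).
Fact (2) shares the background but differs in agent (Ingrid) — a counterexample.

2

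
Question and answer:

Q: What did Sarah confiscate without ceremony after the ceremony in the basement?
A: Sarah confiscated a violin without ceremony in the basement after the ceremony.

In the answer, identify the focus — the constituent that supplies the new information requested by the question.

The wh-word "what" asks about the direct object.
In the answer, "Sarah", "without ceremony", "after the ceremony" and "in the basement" are given — repeated from the question.
The constituent filling the direct object gap is "a violin"; that is the focus and would carry nuclear stress.

a violin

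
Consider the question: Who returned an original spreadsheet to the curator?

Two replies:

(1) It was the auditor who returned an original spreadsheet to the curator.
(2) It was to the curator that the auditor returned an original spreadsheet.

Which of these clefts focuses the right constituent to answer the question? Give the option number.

The question word "who" targets the subject (agent).
Option (1) clefts "the auditor" — that matches what the question asks about.
Option (2) clefts "to the curator" — the recipient, not what was asked.
So the congruent reply is (1).

1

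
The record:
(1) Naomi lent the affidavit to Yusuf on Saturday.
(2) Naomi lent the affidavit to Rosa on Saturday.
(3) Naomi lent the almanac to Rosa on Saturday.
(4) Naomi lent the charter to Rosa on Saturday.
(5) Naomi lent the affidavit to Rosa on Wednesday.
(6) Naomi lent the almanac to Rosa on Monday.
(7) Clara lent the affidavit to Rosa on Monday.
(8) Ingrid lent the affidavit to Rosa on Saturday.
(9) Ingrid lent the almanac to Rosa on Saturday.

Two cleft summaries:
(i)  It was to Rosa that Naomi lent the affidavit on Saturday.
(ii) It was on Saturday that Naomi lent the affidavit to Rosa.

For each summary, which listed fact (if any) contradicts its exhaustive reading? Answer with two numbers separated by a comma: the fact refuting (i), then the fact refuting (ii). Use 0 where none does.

Summary (i) focuses "Rosa" (the recipient); background agent = Naomi, thing = the affidavit, setting = on Saturday. Fact (1) matches that background with recipient = Yusuf — refutes (i).
Summary (ii) focuses "on Saturday" (the setting); background agent = Naomi, thing = the affidavit, recipient = Rosa. Fact (5) matches that background with setting = on Wednesday — refutes (ii).

1, 5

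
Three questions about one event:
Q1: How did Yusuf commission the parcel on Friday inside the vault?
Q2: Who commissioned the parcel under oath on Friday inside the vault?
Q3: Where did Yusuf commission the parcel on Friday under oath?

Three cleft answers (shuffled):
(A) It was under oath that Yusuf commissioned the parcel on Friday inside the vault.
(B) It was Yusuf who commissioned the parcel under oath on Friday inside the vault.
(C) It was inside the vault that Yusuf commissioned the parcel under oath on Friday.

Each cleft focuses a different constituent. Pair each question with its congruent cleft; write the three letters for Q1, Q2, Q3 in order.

ABC

Q1 asks about the manner; cleft (A) focuses "under oath", which is the manner — so Q1 → A.
Q2 asks about the subject (agent); cleft (B) focuses "Yusuf", which is the subject (agent) — so Q2 → B.
Q3 asks about the location; cleft (C) focuses "inside the vault", which is the location — so Q3 → C.
Mapping: Q1→A, Q2→B, Q3→C.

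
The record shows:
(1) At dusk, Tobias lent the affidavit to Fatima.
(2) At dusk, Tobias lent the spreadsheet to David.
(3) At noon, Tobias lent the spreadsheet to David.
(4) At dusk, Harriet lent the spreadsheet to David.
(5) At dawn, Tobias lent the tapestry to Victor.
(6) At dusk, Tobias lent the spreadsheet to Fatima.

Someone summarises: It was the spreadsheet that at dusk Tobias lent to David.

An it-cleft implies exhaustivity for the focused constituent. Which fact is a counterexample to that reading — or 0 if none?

Focus of the cleft: "the spreadsheet" (the thing). Presupposed background: same agent, recipient, setting (Tobias / David / at dusk).
The exhaustive reading says no other thing fits that background.
Every other fact differs from the presupposition on some backgrounded slot, so none challenges the exhaustivity.

0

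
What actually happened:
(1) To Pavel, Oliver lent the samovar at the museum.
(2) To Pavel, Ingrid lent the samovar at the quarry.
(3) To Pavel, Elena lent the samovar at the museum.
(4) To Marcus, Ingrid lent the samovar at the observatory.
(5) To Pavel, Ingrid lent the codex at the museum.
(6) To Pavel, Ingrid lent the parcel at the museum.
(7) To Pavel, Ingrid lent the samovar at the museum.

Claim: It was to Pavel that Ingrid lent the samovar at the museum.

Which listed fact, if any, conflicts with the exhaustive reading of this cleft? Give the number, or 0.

The cleft puts "Pavel" in focus and presupposes the open proposition with same agent, thing, setting (Ingrid / the samovar / at the museum).
Exhaustivity: Pavel is the only recipient satisfying that background.
No listed fact matches the background with a different recipient. Exhaustivity holds.

0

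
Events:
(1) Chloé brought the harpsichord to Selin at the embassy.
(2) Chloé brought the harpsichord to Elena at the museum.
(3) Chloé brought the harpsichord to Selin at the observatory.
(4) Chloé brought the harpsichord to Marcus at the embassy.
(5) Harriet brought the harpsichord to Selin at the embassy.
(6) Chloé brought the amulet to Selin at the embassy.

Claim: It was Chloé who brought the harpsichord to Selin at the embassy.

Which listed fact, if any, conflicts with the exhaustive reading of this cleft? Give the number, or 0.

5

The cleft puts "Chloé" in focus and presupposes the open proposition with the harpsichord as thing and Selin as recipient and at the embassy as setting.
The exhaustive reading says no other agent fits that background.
Fact (5) shares the background but with agent = Harriet; exhaustivity is violated.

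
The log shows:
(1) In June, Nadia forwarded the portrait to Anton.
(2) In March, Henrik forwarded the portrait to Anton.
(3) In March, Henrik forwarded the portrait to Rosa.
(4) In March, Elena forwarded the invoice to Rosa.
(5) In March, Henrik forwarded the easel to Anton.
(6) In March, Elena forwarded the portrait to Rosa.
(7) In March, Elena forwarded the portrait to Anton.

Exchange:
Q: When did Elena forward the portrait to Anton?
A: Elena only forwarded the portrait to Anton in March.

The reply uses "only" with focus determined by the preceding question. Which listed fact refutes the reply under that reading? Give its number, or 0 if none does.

0

Answering "When did ...?" puts focus on the setting — here, "in March".
"Only" then excludes alternative settings while the background — agent = Elena, thing = the portrait, recipient = Anton — is held fixed.
No listed fact shares that background with another setting. Nothing contradicts the reply.
(Fact (6) would refute a reading with focus on the recipient — but that is not what the question asks.)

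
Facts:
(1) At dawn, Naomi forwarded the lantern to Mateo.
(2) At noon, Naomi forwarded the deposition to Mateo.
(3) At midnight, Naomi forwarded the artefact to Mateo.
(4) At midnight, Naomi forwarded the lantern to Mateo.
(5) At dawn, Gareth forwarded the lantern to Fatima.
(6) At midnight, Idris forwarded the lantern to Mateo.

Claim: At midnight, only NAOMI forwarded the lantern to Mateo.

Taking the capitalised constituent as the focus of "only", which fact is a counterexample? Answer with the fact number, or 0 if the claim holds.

Focus (in capitals) is "Naomi" — the agent. "Only" excludes alternative agents while holding fixed the lantern as thing and Mateo as recipient and at midnight as setting.
Fact (6) shares the background but differs in agent (Idris) — a counterexample.

6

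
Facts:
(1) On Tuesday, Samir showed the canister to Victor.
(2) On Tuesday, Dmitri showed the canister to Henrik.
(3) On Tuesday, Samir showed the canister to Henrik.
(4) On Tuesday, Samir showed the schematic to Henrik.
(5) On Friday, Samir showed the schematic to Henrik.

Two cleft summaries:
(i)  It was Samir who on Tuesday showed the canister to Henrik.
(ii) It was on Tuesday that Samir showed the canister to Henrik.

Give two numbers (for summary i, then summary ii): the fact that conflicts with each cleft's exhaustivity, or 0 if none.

2, 0

(i): focus "Samir". Looking for thing = the canister, recipient = Henrik, setting = on Tuesday with some other agent — fact (2) has Dmitri there. Refuted.
(ii): focus "on Tuesday". No fact shares agent = Samir, thing = the canister, recipient = Henrik with a different setting. 0.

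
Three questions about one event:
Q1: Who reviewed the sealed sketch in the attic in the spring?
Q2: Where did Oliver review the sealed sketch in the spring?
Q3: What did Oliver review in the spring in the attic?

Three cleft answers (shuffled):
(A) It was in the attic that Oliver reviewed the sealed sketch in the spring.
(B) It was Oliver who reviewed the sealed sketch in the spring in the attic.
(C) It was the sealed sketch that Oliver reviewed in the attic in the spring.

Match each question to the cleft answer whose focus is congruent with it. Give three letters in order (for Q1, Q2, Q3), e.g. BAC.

Q1 asks about the subject (agent); cleft (B) focuses "Oliver", which is the subject (agent) — so Q1 → B.
Q2 asks about the location; cleft (A) focuses "in the attic", which is the location — so Q2 → A.
Q3 asks about the direct object; cleft (C) focuses "the sealed sketch", which is the direct object — so Q3 → C.
Mapping: Q1→B, Q2→A, Q3→C.

BAC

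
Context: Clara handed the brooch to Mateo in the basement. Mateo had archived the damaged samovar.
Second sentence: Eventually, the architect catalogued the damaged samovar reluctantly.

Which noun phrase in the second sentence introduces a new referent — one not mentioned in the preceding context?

the architect

"the damaged samovar" in the second sentence is given — already mentioned in the context.
"the architect" has no antecedent in the context; it is discourse-new.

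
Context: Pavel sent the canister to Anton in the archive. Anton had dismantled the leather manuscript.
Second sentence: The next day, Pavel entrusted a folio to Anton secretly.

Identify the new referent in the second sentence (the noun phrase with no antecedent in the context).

"Pavel" and "Anton" in the second sentence are given — already mentioned in the context.
"a folio" has no antecedent in the context; it is discourse-new (the indefinite article also signals a new referent).

a folio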